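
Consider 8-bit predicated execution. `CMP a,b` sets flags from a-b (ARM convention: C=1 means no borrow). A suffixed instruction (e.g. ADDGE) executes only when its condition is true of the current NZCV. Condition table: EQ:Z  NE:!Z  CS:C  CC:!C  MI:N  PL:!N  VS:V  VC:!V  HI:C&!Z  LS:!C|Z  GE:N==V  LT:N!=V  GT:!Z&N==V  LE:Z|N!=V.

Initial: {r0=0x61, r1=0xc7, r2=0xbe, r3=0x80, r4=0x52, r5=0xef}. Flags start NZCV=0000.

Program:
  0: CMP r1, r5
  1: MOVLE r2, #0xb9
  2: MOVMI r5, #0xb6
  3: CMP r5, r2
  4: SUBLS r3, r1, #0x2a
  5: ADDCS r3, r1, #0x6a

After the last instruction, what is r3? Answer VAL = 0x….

0: ✓ CMP  NZCV=1000
1: ✓ MOVLE  r2←0xb9
2: ✓ MOVMI  r5←0xb6
3: ✓ CMP  NZCV=1000
4: ✓ SUBLS  r3←0x9d
5: · ADDCS

VAL = 0x9d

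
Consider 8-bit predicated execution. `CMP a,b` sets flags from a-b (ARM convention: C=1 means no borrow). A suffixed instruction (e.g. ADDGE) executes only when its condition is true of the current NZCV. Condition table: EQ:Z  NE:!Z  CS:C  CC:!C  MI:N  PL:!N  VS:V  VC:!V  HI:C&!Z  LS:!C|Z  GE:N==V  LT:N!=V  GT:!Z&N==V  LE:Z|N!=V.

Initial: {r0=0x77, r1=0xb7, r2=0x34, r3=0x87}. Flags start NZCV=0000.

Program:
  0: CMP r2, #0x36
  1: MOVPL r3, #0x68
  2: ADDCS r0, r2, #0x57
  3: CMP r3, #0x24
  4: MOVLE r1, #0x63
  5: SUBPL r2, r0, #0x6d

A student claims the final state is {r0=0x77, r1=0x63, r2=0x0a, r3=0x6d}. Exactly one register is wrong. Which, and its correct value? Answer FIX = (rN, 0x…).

0: ✓ CMP  NZCV=1000
1: · MOVPL
2: · ADDCS
3: ✓ CMP  NZCV=0011
4: ✓ MOVLE  r1←0x63
5: ✓ SUBPL  r2←0x0a

FIX = (r3, 0x87)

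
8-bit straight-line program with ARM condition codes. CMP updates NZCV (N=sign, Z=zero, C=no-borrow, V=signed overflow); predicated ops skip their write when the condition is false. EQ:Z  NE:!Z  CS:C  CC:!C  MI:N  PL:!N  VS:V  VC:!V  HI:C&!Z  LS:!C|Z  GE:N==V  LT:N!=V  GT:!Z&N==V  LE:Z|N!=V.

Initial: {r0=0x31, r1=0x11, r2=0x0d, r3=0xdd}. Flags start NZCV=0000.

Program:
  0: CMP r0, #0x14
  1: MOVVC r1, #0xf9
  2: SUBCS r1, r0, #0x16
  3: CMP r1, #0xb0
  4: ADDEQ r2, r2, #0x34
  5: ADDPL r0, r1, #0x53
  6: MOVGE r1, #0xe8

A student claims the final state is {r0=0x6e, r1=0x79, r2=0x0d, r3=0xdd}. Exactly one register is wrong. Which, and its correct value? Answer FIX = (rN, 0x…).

FIX = (r1, 0xe8)

[0] flags=0010 → (cmp)
[1] flags=0010 VC?T → r1=0xf9
[2] flags=0010 CS?T → r1=0x1b
[3] flags=0000 → (cmp)
[4] flags=0000 EQ?F → skip
[5] flags=0000 PL?T → r0=0x6e
[6] flags=0000 GE?T → r1=0xe8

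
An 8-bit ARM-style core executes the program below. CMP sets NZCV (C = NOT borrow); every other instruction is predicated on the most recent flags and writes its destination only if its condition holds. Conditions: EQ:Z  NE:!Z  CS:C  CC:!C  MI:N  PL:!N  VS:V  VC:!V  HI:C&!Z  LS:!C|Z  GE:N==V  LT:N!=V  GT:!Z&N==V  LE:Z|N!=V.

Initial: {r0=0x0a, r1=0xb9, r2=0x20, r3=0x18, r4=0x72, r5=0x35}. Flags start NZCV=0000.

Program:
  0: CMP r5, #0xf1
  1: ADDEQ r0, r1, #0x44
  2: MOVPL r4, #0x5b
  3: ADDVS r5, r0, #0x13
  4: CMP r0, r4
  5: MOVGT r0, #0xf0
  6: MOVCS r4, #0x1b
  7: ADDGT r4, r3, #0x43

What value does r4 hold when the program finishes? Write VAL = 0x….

[0] flags=0000 → (cmp)
[1] flags=0000 EQ?F → skip
[2] flags=0000 PL?T → r4=0x5b
[3] flags=0000 VS?F → skip
[4] flags=1000 → (cmp)
[5] flags=1000 GT?F → skip
[6] flags=1000 CS?F → skip
[7] flags=1000 GT?F → skip

VAL = 0x5b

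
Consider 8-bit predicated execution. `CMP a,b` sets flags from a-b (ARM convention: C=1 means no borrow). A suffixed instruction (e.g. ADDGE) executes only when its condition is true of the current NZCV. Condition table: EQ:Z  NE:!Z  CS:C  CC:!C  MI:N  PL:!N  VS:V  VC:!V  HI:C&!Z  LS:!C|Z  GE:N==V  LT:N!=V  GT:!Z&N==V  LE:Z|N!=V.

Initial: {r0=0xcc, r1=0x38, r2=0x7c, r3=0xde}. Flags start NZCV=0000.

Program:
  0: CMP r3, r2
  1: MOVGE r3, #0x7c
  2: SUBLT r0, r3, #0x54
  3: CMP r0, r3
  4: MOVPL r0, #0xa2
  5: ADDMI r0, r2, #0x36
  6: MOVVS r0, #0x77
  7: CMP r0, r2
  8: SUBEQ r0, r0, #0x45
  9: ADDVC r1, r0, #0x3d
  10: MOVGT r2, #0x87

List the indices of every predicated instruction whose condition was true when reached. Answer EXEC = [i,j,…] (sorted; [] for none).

[0] flags=0011 → (cmp)
[1] flags=0011 GE?F → skip
[2] flags=0011 LT?T → r0=0x8a
[3] flags=1000 → (cmp)
[4] flags=1000 PL?F → skip
[5] flags=1000 MI?T → r0=0xb2
[6] flags=1000 VS?F → skip
[7] flags=0011 → (cmp)
[8] flags=0011 EQ?F → skip
[9] flags=0011 VC?F → skip
[10] flags=0011 GT?F → skip

EXEC = [2,5]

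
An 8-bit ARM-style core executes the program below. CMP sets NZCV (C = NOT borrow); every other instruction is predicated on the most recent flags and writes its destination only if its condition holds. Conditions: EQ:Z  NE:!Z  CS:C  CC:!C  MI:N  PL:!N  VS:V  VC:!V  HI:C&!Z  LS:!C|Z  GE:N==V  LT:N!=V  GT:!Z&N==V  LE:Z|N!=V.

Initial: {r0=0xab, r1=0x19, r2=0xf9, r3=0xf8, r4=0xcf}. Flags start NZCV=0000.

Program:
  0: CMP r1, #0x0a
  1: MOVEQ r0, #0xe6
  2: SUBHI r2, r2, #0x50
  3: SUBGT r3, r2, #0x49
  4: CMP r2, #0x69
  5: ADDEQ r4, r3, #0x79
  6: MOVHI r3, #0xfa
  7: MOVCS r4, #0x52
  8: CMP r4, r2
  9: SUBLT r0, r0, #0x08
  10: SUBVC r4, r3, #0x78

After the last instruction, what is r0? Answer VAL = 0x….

VAL = 0xab

0: ✓ CMP  NZCV=0010
1: · MOVEQ
2: ✓ SUBHI  r2←0xa9
3: ✓ SUBGT  r3←0x60
4: ✓ CMP  NZCV=0011
5: · ADDEQ
6: ✓ MOVHI  r3←0xfa
7: ✓ MOVCS  r4←0x52
8: ✓ CMP  NZCV=1001
9: · SUBLT
10: · SUBVC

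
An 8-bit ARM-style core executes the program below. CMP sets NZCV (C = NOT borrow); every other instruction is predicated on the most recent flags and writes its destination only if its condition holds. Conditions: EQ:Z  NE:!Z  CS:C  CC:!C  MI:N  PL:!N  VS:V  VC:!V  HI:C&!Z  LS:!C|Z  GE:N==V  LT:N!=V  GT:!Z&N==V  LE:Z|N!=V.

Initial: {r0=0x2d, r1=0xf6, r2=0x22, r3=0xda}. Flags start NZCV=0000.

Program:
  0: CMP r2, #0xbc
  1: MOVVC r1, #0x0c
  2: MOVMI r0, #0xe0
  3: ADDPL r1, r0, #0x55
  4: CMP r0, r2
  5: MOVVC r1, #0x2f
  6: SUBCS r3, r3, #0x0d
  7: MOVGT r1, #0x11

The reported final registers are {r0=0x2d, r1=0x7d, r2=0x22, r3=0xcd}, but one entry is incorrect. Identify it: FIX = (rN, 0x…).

FIX = (r1, 0x11)

[0] flags=0000 → (cmp)
[1] flags=0000 VC?T → r1=0x0c
[2] flags=0000 MI?F → skip
[3] flags=0000 PL?T → r1=0x82
[4] flags=0010 → (cmp)
[5] flags=0010 VC?T → r1=0x2f
[6] flags=0010 CS?T → r3=0xcd
[7] flags=0010 GT?T → r1=0x11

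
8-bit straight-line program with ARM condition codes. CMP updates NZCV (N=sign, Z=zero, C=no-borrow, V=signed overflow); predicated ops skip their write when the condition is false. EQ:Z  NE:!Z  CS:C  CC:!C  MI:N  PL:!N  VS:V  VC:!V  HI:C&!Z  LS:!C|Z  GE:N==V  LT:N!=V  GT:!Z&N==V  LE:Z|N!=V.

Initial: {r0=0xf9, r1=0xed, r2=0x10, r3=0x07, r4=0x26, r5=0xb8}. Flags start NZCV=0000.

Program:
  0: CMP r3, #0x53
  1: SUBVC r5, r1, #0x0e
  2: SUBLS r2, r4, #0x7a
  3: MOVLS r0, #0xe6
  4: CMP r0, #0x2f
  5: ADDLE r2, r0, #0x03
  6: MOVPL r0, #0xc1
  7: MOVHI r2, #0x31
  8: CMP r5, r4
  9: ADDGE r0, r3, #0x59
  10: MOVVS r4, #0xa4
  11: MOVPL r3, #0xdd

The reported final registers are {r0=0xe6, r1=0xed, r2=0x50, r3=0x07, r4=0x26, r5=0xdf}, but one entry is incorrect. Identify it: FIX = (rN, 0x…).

FIX = (r2, 0x31)

[0] flags=1000 → (cmp)
[1] flags=1000 VC?T → r5=0xdf
[2] flags=1000 LS?T → r2=0xac
[3] flags=1000 LS?T → r0=0xe6
[4] flags=1010 → (cmp)
[5] flags=1010 LE?T → r2=0xe9
[6] flags=1010 PL?F → skip
[7] flags=1010 HI?T → r2=0x31
[8] flags=1010 → (cmp)
[9] flags=1010 GE?F → skip
[10] flags=1010 VS?F → skip
[11] flags=1010 PL?F → skip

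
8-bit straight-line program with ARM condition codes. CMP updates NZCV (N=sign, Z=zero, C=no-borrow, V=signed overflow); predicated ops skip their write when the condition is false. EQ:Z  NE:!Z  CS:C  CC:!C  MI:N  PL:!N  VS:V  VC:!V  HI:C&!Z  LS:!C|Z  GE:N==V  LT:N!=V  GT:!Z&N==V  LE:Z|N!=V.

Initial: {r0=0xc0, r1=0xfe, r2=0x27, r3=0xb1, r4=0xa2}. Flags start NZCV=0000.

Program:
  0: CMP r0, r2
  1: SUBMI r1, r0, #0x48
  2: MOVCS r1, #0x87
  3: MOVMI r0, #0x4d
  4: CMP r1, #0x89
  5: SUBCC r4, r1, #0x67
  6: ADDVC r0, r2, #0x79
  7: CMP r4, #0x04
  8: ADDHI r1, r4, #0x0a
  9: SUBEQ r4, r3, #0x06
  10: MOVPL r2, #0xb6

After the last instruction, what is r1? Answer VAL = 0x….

VAL = 0x2a

0: ✓ CMP  NZCV=1010
1: ✓ SUBMI  r1←0x78
2: ✓ MOVCS  r1←0x87
3: ✓ MOVMI  r0←0x4d
4: ✓ CMP  NZCV=1000
5: ✓ SUBCC  r4←0x20
6: ✓ ADDVC  r0←0xa0
7: ✓ CMP  NZCV=0010
8: ✓ ADDHI  r1←0x2a
9: · SUBEQ
10: ✓ MOVPL  r2←0xb6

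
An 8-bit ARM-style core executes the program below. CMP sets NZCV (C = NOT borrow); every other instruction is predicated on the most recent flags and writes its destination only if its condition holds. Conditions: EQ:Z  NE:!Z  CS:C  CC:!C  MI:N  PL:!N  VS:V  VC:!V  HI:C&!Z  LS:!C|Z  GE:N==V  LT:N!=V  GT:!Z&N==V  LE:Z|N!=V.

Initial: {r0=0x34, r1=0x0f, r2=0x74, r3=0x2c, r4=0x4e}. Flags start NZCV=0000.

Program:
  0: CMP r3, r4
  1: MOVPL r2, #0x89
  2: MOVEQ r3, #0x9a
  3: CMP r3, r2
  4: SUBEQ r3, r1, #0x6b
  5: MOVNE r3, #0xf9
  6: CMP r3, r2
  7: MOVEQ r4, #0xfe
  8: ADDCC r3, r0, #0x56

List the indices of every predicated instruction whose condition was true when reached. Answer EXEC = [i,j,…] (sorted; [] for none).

0: ✓ CMP  NZCV=1000
1: · MOVPL
2: · MOVEQ
3: ✓ CMP  NZCV=1000
4: · SUBEQ
5: ✓ MOVNE  r3←0xf9
6: ✓ CMP  NZCV=1010
7: · MOVEQ
8: · ADDCC

EXEC = [5]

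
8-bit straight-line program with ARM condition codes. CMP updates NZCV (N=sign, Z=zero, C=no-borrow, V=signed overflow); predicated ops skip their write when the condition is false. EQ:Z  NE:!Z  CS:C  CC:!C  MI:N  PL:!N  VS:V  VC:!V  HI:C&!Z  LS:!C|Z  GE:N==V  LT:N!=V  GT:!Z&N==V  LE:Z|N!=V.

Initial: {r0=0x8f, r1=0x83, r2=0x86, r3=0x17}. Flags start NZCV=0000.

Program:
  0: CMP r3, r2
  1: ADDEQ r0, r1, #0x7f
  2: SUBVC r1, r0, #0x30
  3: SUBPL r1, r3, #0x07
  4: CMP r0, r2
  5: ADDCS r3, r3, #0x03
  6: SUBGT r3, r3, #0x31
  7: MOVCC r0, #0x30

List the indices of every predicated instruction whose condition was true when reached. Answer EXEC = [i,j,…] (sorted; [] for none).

EXEC = [5,6]

0: ✓ CMP  NZCV=1001
1: · ADDEQ
2: · SUBVC
3: · SUBPL
4: ✓ CMP  NZCV=0010
5: ✓ ADDCS  r3←0x1a
6: ✓ SUBGT  r3←0xe9
7: · MOVCC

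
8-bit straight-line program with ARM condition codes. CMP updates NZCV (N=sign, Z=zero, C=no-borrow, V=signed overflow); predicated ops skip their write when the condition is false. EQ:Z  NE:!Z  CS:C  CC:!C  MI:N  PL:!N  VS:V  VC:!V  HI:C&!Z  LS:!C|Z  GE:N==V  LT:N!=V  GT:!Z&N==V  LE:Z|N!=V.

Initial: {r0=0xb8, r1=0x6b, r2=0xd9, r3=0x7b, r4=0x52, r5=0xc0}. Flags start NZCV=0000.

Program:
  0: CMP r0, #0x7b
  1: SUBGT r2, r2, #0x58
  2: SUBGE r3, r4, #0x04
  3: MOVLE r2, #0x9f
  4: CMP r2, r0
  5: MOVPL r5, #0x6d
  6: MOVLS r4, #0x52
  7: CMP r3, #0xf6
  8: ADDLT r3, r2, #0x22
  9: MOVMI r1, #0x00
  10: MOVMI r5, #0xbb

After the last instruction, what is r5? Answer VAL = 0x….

0: ✓ CMP  NZCV=0011
1: · SUBGT
2: · SUBGE
3: ✓ MOVLE  r2←0x9f
4: ✓ CMP  NZCV=1000
5: · MOVPL
6: ✓ MOVLS  r4←0x52
7: ✓ CMP  NZCV=1001
8: · ADDLT
9: ✓ MOVMI  r1←0x00
10: ✓ MOVMI  r5←0xbb

VAL = 0xbb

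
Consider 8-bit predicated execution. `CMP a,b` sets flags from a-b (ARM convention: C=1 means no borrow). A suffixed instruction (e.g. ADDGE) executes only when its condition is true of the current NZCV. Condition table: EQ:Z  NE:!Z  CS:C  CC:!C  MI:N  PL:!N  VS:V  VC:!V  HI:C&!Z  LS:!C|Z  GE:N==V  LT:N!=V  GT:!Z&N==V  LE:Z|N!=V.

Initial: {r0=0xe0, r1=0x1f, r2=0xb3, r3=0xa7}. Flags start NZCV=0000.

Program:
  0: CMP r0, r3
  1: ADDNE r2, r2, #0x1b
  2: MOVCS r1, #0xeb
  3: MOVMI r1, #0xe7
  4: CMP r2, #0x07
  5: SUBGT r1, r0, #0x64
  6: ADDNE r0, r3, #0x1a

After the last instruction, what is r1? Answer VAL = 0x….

VAL = 0xeb

0: ✓ CMP  NZCV=0010
1: ✓ ADDNE  r2←0xce
2: ✓ MOVCS  r1←0xeb
3: · MOVMI
4: ✓ CMP  NZCV=1010
5: · SUBGT
6: ✓ ADDNE  r0←0xc1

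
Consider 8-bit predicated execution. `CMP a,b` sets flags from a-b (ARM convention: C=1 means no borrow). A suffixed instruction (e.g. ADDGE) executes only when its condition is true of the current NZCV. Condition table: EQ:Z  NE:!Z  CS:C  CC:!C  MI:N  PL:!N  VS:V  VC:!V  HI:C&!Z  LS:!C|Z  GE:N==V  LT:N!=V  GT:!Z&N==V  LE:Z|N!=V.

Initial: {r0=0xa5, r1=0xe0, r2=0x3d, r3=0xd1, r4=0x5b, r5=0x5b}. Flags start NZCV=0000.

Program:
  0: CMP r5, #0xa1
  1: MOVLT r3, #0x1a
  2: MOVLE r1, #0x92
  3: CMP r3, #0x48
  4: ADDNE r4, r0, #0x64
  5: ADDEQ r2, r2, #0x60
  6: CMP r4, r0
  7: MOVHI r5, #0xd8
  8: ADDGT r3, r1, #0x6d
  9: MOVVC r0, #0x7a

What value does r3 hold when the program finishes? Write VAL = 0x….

[0] flags=1001 → (cmp)
[1] flags=1001 LT?F → skip
[2] flags=1001 LE?F → skip
[3] flags=1010 → (cmp)
[4] flags=1010 NE?T → r4=0x09
[5] flags=1010 EQ?F → skip
[6] flags=0000 → (cmp)
[7] flags=0000 HI?F → skip
[8] flags=0000 GT?T → r3=0x4d
[9] flags=0000 VC?T → r0=0x7a

VAL = 0x4d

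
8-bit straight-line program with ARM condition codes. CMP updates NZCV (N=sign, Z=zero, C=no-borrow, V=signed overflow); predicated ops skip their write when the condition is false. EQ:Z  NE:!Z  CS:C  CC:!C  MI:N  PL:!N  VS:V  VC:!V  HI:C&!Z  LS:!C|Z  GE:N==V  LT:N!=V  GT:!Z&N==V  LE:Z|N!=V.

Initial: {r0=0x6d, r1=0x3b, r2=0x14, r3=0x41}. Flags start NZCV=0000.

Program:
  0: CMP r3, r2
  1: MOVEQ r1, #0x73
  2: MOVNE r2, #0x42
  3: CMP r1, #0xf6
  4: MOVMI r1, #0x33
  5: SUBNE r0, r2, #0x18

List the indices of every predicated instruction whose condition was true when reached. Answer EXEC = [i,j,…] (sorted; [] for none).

EXEC = [2,5]

0: ✓ CMP  NZCV=0010
1: · MOVEQ
2: ✓ MOVNE  r2←0x42
3: ✓ CMP  NZCV=0000
4: · MOVMI
5: ✓ SUBNE  r0←0x2a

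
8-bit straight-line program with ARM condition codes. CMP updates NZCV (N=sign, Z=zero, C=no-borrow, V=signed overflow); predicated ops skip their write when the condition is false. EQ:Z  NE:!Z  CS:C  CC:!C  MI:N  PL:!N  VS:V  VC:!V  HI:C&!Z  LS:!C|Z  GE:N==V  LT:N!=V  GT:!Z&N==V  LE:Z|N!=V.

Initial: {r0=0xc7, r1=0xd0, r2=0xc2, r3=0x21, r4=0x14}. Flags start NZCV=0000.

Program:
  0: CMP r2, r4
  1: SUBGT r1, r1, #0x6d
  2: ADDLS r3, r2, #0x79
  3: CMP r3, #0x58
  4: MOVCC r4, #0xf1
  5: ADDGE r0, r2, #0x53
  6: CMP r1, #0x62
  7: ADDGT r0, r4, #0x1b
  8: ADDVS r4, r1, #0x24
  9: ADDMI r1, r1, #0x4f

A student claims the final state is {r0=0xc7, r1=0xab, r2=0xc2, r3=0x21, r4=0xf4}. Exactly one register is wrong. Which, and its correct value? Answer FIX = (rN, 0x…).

FIX = (r1, 0xd0)

0: ✓ CMP  NZCV=1010
1: · SUBGT
2: · ADDLS
3: ✓ CMP  NZCV=1000
4: ✓ MOVCC  r4←0xf1
5: · ADDGE
6: ✓ CMP  NZCV=0011
7: · ADDGT
8: ✓ ADDVS  r4←0xf4
9: · ADDMI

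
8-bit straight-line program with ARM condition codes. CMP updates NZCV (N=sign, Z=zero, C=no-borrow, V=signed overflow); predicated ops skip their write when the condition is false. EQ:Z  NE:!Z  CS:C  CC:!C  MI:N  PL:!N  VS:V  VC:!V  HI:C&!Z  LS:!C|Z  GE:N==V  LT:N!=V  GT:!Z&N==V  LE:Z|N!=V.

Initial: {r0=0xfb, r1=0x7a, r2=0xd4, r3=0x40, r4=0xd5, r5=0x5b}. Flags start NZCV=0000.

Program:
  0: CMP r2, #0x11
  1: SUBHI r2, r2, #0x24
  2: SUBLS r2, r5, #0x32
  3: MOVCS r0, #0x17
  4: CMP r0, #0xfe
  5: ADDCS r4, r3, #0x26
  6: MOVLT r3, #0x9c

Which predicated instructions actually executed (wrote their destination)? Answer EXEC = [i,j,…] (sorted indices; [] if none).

[0] flags=1010 → (cmp)
[1] flags=1010 HI?T → r2=0xb0
[2] flags=1010 LS?F → skip
[3] flags=1010 CS?T → r0=0x17
[4] flags=0000 → (cmp)
[5] flags=0000 CS?F → skip
[6] flags=0000 LT?F → skip

EXEC = [1,3]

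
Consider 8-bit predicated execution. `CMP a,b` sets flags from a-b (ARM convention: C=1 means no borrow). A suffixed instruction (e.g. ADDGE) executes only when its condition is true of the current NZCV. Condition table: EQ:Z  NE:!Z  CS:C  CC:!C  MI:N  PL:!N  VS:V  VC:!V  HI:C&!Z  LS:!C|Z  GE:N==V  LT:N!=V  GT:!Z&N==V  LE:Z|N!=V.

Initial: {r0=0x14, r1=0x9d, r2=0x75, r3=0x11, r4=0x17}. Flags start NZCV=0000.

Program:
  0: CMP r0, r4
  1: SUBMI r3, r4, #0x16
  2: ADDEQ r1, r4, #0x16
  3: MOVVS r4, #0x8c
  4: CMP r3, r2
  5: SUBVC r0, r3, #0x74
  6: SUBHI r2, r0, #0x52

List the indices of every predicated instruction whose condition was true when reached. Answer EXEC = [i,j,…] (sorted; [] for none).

[0] flags=1000 → (cmp)
[1] flags=1000 MI?T → r3=0x01
[2] flags=1000 EQ?F → skip
[3] flags=1000 VS?F → skip
[4] flags=1000 → (cmp)
[5] flags=1000 VC?T → r0=0x8d
[6] flags=1000 HI?F → skip

EXEC = [1,5]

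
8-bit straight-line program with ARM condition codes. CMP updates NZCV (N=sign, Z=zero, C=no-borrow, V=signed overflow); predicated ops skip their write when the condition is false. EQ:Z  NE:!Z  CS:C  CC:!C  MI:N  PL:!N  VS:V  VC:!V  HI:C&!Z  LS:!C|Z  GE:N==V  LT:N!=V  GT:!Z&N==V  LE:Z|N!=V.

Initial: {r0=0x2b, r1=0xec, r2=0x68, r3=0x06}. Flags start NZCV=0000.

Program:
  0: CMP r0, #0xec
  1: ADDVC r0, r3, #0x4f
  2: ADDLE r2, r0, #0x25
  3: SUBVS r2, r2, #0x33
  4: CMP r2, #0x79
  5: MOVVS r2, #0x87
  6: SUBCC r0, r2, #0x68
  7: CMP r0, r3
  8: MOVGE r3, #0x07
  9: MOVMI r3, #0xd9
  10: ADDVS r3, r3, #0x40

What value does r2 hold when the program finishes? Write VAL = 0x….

VAL = 0x68

[0] flags=0000 → (cmp)
[1] flags=0000 VC?T → r0=0x55
[2] flags=0000 LE?F → skip
[3] flags=0000 VS?F → skip
[4] flags=1000 → (cmp)
[5] flags=1000 VS?F → skip
[6] flags=1000 CC?T → r0=0x00
[7] flags=1000 → (cmp)
[8] flags=1000 GE?F → skip
[9] flags=1000 MI?T → r3=0xd9
[10] flags=1000 VS?F → skip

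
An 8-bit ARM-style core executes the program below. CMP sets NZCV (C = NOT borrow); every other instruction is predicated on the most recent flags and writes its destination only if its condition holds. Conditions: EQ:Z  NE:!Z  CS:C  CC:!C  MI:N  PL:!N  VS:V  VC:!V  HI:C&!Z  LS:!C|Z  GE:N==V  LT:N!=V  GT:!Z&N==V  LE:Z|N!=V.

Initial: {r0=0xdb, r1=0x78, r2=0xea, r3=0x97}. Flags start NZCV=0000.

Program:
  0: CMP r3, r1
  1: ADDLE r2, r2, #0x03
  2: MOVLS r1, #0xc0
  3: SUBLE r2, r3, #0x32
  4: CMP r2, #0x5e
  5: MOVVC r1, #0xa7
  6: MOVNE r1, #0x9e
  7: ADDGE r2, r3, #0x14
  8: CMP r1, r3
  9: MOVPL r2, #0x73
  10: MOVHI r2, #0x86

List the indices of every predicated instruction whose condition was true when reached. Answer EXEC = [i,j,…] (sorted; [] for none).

0: ✓ CMP  NZCV=0011
1: ✓ ADDLE  r2←0xed
2: · MOVLS
3: ✓ SUBLE  r2←0x65
4: ✓ CMP  NZCV=0010
5: ✓ MOVVC  r1←0xa7
6: ✓ MOVNE  r1←0x9e
7: ✓ ADDGE  r2←0xab
8: ✓ CMP  NZCV=0010
9: ✓ MOVPL  r2←0x73
10: ✓ MOVHI  r2←0x86

EXEC = [1,3,5,6,7,9,10]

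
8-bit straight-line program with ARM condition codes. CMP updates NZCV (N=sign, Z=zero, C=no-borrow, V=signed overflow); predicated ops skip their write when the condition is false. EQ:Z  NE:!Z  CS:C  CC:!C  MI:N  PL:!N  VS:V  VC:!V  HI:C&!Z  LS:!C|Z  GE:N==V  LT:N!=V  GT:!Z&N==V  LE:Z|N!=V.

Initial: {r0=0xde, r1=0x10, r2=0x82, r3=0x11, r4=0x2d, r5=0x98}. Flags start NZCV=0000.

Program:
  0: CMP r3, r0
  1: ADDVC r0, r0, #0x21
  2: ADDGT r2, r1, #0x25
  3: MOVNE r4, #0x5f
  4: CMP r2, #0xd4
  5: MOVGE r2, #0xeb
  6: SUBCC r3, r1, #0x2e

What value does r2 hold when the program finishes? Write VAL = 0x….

VAL = 0xeb

0: ✓ CMP  NZCV=0000
1: ✓ ADDVC  r0←0xff
2: ✓ ADDGT  r2←0x35
3: ✓ MOVNE  r4←0x5f
4: ✓ CMP  NZCV=0000
5: ✓ MOVGE  r2←0xeb
6: ✓ SUBCC  r3←0xe2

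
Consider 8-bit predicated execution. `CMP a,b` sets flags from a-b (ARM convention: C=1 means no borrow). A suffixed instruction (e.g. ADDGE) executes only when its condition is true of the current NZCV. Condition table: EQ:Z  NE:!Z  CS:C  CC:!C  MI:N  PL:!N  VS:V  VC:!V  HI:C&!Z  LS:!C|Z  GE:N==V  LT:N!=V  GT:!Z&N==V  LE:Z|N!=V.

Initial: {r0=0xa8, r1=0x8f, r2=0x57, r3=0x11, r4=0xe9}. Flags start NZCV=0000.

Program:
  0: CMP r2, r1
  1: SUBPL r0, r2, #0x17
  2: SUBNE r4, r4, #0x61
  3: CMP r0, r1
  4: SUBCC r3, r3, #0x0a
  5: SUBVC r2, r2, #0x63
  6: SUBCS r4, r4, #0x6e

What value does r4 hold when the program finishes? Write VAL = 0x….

[0] flags=1001 → (cmp)
[1] flags=1001 PL?F → skip
[2] flags=1001 NE?T → r4=0x88
[3] flags=0010 → (cmp)
[4] flags=0010 CC?F → skip
[5] flags=0010 VC?T → r2=0xf4
[6] flags=0010 CS?T → r4=0x1a

VAL = 0x1a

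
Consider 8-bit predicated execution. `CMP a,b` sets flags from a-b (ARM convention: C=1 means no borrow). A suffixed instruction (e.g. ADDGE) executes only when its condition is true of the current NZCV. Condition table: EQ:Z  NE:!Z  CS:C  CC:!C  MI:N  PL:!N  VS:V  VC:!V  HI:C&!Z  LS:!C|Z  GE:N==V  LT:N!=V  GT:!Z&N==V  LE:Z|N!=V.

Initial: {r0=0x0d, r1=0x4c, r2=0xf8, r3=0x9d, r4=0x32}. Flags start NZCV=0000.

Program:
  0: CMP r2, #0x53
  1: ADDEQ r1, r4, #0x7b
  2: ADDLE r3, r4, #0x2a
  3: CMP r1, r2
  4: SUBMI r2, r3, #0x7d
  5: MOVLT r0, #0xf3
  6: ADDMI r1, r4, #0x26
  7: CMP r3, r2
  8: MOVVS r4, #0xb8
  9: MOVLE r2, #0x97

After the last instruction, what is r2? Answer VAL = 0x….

VAL = 0xf8

[0] flags=1010 → (cmp)
[1] flags=1010 EQ?F → skip
[2] flags=1010 LE?T → r3=0x5c
[3] flags=0000 → (cmp)
[4] flags=0000 MI?F → skip
[5] flags=0000 LT?F → skip
[6] flags=0000 MI?F → skip
[7] flags=0000 → (cmp)
[8] flags=0000 VS?F → skip
[9] flags=0000 LE?F → skip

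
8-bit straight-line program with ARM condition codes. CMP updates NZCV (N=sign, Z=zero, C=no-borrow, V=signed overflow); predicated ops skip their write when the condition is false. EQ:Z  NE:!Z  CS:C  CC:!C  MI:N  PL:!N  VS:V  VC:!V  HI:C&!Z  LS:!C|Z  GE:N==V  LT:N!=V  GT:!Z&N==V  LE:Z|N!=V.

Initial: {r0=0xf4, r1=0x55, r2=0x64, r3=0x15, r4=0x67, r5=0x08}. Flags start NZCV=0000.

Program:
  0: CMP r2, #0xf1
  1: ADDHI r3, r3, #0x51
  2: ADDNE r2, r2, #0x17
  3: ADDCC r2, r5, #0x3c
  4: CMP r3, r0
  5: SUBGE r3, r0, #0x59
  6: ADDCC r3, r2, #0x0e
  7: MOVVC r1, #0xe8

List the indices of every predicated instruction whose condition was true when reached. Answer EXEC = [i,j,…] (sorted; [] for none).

EXEC = [2,3,5,6,7]

0: ✓ CMP  NZCV=0000
1: · ADDHI
2: ✓ ADDNE  r2←0x7b
3: ✓ ADDCC  r2←0x44
4: ✓ CMP  NZCV=0000
5: ✓ SUBGE  r3←0x9b
6: ✓ ADDCC  r3←0x52
7: ✓ MOVVC  r1←0xe8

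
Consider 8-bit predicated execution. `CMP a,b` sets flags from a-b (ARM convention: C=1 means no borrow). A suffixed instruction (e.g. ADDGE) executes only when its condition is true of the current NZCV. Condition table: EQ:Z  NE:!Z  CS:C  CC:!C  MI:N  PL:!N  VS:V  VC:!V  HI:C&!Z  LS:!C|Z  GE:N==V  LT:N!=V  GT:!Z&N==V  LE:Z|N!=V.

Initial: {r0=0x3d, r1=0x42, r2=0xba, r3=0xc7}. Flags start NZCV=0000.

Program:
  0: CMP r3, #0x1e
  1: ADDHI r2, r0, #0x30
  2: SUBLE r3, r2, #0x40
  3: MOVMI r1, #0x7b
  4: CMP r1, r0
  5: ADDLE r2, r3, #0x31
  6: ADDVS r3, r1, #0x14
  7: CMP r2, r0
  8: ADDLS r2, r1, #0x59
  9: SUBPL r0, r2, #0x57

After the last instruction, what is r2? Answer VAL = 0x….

0: ✓ CMP  NZCV=1010
1: ✓ ADDHI  r2←0x6d
2: ✓ SUBLE  r3←0x2d
3: ✓ MOVMI  r1←0x7b
4: ✓ CMP  NZCV=0010
5: · ADDLE
6: · ADDVS
7: ✓ CMP  NZCV=0010
8: · ADDLS
9: ✓ SUBPL  r0←0x16

VAL = 0x6d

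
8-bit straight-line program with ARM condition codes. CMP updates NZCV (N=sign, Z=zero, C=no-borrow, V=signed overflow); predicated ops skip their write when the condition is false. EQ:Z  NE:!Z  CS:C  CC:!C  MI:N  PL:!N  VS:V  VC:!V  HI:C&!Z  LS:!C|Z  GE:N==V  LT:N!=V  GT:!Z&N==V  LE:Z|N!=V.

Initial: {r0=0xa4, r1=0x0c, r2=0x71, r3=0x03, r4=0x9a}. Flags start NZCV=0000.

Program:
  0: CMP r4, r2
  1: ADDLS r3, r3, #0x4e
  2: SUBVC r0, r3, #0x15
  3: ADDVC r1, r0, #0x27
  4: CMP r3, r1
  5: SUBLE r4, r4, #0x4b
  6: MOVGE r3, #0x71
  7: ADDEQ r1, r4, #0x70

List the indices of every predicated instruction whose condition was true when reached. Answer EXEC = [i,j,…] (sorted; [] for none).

EXEC = [5]

0: ✓ CMP  NZCV=0011
1: · ADDLS
2: · SUBVC
3: · ADDVC
4: ✓ CMP  NZCV=1000
5: ✓ SUBLE  r4←0x4f
6: · MOVGE
7: · ADDEQ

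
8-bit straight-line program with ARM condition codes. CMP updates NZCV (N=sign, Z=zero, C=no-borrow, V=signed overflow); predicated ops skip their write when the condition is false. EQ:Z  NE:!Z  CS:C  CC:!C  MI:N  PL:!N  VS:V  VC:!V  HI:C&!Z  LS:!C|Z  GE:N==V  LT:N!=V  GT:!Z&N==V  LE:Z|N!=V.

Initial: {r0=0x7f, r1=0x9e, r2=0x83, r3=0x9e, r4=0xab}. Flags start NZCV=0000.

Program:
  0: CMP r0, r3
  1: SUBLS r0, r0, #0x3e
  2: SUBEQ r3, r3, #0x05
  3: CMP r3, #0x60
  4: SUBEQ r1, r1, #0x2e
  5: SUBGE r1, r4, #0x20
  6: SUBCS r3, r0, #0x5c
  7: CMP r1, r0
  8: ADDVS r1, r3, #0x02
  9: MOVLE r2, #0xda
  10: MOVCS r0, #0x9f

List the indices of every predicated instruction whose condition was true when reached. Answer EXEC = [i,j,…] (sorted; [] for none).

[0] flags=1001 → (cmp)
[1] flags=1001 LS?T → r0=0x41
[2] flags=1001 EQ?F → skip
[3] flags=0011 → (cmp)
[4] flags=0011 EQ?F → skip
[5] flags=0011 GE?F → skip
[6] flags=0011 CS?T → r3=0xe5
[7] flags=0011 → (cmp)
[8] flags=0011 VS?T → r1=0xe7
[9] flags=0011 LE?T → r2=0xda
[10] flags=0011 CS?T → r0=0x9f

EXEC = [1,6,8,9,10]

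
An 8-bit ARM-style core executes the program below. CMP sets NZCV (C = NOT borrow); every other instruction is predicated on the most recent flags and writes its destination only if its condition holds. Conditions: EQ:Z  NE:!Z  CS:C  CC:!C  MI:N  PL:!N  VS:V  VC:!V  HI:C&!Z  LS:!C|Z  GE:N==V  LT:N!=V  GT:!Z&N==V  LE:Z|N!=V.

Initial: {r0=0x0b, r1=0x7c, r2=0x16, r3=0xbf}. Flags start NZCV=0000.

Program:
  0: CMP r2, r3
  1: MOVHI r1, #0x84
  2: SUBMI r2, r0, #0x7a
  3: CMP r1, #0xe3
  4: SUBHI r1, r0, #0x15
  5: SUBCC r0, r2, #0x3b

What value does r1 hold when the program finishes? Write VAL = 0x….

[0] flags=0000 → (cmp)
[1] flags=0000 HI?F → skip
[2] flags=0000 MI?F → skip
[3] flags=1001 → (cmp)
[4] flags=1001 HI?F → skip
[5] flags=1001 CC?T → r0=0xdb

VAL = 0x7c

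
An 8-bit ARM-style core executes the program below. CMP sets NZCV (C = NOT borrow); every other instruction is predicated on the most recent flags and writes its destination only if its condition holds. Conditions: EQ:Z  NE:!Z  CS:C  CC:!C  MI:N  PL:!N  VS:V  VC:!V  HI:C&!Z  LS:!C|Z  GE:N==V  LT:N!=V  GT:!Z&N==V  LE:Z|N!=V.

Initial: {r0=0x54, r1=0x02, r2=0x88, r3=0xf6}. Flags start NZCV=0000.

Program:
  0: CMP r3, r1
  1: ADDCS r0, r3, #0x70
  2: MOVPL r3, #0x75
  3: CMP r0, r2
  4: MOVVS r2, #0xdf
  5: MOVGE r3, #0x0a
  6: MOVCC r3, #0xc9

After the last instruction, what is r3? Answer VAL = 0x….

0: ✓ CMP  NZCV=1010
1: ✓ ADDCS  r0←0x66
2: · MOVPL
3: ✓ CMP  NZCV=1001
4: ✓ MOVVS  r2←0xdf
5: ✓ MOVGE  r3←0x0a
6: ✓ MOVCC  r3←0xc9

VAL = 0xc9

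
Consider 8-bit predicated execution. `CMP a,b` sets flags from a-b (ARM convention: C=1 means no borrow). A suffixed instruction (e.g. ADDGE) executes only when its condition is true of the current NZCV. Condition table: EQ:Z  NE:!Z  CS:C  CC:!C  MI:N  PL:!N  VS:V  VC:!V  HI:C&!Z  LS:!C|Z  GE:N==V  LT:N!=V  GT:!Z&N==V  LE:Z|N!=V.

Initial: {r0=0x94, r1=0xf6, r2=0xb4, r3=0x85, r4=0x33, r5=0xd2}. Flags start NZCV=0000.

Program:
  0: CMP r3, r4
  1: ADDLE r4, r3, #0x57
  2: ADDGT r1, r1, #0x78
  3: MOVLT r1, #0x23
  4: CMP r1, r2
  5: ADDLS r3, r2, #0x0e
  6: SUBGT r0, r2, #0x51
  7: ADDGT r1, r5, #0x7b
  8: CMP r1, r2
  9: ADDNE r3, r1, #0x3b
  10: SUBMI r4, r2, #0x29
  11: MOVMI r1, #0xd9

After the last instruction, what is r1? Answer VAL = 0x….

VAL = 0xd9

[0] flags=0011 → (cmp)
[1] flags=0011 LE?T → r4=0xdc
[2] flags=0011 GT?F → skip
[3] flags=0011 LT?T → r1=0x23
[4] flags=0000 → (cmp)
[5] flags=0000 LS?T → r3=0xc2
[6] flags=0000 GT?T → r0=0x63
[7] flags=0000 GT?T → r1=0x4d
[8] flags=1001 → (cmp)
[9] flags=1001 NE?T → r3=0x88
[10] flags=1001 MI?T → r4=0x8b
[11] flags=1001 MI?T → r1=0xd9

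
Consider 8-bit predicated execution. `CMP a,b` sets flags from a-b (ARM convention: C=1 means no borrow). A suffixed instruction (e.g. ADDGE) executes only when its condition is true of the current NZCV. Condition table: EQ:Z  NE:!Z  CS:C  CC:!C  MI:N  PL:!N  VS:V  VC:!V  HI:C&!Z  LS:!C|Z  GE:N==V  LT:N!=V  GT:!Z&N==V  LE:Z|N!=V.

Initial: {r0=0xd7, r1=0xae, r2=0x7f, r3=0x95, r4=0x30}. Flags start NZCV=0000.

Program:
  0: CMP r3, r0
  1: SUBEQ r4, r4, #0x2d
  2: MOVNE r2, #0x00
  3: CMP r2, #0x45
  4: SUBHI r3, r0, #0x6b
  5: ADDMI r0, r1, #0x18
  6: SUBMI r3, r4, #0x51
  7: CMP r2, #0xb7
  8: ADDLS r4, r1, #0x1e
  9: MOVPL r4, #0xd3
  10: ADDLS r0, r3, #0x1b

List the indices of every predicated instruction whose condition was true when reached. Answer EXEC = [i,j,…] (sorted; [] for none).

EXEC = [2,5,6,8,9,10]

0: ✓ CMP  NZCV=1000
1: · SUBEQ
2: ✓ MOVNE  r2←0x00
3: ✓ CMP  NZCV=1000
4: · SUBHI
5: ✓ ADDMI  r0←0xc6
6: ✓ SUBMI  r3←0xdf
7: ✓ CMP  NZCV=0000
8: ✓ ADDLS  r4←0xcc
9: ✓ MOVPL  r4←0xd3
10: ✓ ADDLS  r0←0xfa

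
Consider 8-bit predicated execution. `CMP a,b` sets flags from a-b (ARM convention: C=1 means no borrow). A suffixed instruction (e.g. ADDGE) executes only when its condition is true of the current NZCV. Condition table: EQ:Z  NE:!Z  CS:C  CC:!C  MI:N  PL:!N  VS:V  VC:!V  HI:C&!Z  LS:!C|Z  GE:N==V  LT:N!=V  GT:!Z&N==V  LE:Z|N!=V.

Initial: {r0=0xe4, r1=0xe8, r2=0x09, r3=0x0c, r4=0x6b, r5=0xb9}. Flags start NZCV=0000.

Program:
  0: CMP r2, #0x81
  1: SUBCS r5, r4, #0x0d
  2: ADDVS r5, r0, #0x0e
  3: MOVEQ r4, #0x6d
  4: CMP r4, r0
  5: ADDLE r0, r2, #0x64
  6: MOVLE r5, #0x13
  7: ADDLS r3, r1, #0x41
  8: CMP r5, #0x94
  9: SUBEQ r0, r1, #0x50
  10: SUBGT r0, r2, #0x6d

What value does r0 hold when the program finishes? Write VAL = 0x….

0: ✓ CMP  NZCV=1001
1: · SUBCS
2: ✓ ADDVS  r5←0xf2
3: · MOVEQ
4: ✓ CMP  NZCV=1001
5: · ADDLE
6: · MOVLE
7: ✓ ADDLS  r3←0x29
8: ✓ CMP  NZCV=0010
9: · SUBEQ
10: ✓ SUBGT  r0←0x9c

VAL = 0x9c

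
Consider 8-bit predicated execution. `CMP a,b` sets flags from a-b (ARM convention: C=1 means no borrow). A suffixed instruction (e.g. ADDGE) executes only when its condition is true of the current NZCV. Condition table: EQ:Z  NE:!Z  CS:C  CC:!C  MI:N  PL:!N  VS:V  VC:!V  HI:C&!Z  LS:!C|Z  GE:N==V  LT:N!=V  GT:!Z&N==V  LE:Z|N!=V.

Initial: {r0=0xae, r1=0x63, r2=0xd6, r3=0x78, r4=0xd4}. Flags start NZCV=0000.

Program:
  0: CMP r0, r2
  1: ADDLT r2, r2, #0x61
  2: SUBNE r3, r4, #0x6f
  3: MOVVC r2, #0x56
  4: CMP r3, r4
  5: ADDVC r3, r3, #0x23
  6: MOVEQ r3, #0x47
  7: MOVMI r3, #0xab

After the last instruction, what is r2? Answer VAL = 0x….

VAL = 0x56

0: ✓ CMP  NZCV=1000
1: ✓ ADDLT  r2←0x37
2: ✓ SUBNE  r3←0x65
3: ✓ MOVVC  r2←0x56
4: ✓ CMP  NZCV=1001
5: · ADDVC
6: · MOVEQ
7: ✓ MOVMI  r3←0xab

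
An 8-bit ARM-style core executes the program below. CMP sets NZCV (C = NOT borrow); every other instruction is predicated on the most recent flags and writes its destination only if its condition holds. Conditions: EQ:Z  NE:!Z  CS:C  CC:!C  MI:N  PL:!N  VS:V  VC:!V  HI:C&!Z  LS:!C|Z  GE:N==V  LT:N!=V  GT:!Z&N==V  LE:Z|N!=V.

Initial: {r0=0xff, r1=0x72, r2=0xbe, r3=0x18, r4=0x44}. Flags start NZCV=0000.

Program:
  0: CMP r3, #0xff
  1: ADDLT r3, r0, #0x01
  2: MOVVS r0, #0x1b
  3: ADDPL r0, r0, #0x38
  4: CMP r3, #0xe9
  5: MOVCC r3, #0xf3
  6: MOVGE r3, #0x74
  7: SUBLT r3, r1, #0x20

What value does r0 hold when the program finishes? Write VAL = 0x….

[0] flags=0000 → (cmp)
[1] flags=0000 LT?F → skip
[2] flags=0000 VS?F → skip
[3] flags=0000 PL?T → r0=0x37
[4] flags=0000 → (cmp)
[5] flags=0000 CC?T → r3=0xf3
[6] flags=0000 GE?T → r3=0x74
[7] flags=0000 LT?F → skip

VAL = 0x37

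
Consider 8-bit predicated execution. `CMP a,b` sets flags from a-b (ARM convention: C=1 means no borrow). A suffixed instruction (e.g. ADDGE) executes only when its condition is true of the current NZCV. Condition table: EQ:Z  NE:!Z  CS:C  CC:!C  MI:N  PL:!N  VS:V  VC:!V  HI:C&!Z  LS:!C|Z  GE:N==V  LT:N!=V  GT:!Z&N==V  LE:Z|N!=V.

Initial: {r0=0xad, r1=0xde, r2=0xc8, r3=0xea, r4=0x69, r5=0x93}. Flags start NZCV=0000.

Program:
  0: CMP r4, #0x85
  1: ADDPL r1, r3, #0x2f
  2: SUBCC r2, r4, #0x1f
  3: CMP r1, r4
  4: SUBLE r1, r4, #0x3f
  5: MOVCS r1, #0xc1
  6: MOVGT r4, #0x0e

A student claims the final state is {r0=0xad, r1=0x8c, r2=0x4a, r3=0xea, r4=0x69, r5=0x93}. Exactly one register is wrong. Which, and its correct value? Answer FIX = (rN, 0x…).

FIX = (r1, 0xc1)

[0] flags=1001 → (cmp)
[1] flags=1001 PL?F → skip
[2] flags=1001 CC?T → r2=0x4a
[3] flags=0011 → (cmp)
[4] flags=0011 LE?T → r1=0x2a
[5] flags=0011 CS?T → r1=0xc1
[6] flags=0011 GT?F → skip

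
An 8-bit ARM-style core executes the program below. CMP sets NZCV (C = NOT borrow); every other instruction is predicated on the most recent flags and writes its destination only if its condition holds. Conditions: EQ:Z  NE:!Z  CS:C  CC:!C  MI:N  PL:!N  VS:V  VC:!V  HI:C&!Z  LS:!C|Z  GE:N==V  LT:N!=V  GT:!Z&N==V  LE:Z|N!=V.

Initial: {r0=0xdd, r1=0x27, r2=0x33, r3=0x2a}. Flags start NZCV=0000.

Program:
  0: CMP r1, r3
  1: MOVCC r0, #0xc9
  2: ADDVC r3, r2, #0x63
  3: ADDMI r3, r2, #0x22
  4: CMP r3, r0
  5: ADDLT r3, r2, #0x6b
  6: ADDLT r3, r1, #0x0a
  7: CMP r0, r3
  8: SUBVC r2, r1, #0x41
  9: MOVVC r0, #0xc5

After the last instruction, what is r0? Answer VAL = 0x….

VAL = 0xc9

[0] flags=1000 → (cmp)
[1] flags=1000 CC?T → r0=0xc9
[2] flags=1000 VC?T → r3=0x96
[3] flags=1000 MI?T → r3=0x55
[4] flags=1001 → (cmp)
[5] flags=1001 LT?F → skip
[6] flags=1001 LT?F → skip
[7] flags=0011 → (cmp)
[8] flags=0011 VC?F → skip
[9] flags=0011 VC?F → skip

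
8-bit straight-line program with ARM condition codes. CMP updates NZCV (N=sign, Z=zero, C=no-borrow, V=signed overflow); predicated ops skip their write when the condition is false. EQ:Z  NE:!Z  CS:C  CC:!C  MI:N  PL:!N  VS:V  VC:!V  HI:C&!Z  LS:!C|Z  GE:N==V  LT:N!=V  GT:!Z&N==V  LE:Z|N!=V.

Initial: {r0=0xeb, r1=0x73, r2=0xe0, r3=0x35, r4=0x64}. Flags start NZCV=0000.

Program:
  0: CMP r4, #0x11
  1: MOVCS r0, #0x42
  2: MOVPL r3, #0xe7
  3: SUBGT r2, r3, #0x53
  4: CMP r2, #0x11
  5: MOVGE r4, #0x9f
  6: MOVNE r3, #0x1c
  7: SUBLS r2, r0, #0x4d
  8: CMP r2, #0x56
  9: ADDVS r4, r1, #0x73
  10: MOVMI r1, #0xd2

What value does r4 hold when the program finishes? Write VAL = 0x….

[0] flags=0010 → (cmp)
[1] flags=0010 CS?T → r0=0x42
[2] flags=0010 PL?T → r3=0xe7
[3] flags=0010 GT?T → r2=0x94
[4] flags=1010 → (cmp)
[5] flags=1010 GE?F → skip
[6] flags=1010 NE?T → r3=0x1c
[7] flags=1010 LS?F → skip
[8] flags=0011 → (cmp)
[9] flags=0011 VS?T → r4=0xe6
[10] flags=0011 MI?F → skip

VAL = 0xe6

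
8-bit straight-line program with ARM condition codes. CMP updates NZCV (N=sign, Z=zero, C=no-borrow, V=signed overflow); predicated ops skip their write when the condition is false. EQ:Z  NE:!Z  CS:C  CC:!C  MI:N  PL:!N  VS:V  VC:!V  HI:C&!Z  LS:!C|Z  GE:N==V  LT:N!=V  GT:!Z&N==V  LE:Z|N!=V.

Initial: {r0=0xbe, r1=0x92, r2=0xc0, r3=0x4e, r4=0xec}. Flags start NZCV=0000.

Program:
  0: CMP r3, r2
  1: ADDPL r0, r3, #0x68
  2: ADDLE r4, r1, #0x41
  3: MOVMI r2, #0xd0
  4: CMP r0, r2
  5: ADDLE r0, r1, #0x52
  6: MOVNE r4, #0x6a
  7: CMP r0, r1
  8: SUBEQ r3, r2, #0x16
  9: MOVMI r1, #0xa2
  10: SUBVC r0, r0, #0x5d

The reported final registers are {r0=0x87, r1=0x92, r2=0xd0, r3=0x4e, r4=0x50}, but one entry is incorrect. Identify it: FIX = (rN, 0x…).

0: ✓ CMP  NZCV=1001
1: · ADDPL
2: · ADDLE
3: ✓ MOVMI  r2←0xd0
4: ✓ CMP  NZCV=1000
5: ✓ ADDLE  r0←0xe4
6: ✓ MOVNE  r4←0x6a
7: ✓ CMP  NZCV=0010
8: · SUBEQ
9: · MOVMI
10: ✓ SUBVC  r0←0x87

FIX = (r4, 0x6a)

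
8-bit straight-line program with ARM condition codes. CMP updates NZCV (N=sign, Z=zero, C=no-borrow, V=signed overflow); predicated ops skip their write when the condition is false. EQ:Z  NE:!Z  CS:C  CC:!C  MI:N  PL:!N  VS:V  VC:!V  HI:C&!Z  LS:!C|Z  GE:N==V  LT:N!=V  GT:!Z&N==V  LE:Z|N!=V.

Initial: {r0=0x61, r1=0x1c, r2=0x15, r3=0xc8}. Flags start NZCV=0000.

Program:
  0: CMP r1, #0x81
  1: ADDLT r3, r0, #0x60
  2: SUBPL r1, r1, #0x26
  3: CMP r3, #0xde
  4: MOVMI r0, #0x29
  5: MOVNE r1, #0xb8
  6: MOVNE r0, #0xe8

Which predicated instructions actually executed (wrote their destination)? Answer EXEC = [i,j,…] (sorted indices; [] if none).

EXEC = [4,5,6]

0: ✓ CMP  NZCV=1001
1: · ADDLT
2: · SUBPL
3: ✓ CMP  NZCV=1000
4: ✓ MOVMI  r0←0x29
5: ✓ MOVNE  r1←0xb8
6: ✓ MOVNE  r0←0xe8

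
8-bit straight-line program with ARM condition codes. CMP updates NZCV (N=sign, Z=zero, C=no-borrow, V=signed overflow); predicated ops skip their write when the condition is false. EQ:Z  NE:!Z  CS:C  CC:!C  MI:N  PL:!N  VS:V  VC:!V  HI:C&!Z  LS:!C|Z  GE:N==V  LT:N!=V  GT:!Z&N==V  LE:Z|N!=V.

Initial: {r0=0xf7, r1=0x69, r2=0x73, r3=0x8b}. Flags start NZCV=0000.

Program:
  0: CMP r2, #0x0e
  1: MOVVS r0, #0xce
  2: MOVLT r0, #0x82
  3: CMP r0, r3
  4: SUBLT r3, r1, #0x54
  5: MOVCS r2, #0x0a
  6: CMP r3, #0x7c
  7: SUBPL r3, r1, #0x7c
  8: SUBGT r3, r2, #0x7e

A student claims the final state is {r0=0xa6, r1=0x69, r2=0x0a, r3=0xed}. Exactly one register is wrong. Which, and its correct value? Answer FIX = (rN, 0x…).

FIX = (r0, 0xf7)

[0] flags=0010 → (cmp)
[1] flags=0010 VS?F → skip
[2] flags=0010 LT?F → skip
[3] flags=0010 → (cmp)
[4] flags=0010 LT?F → skip
[5] flags=0010 CS?T → r2=0x0a
[6] flags=0011 → (cmp)
[7] flags=0011 PL?T → r3=0xed
[8] flags=0011 GT?F → skip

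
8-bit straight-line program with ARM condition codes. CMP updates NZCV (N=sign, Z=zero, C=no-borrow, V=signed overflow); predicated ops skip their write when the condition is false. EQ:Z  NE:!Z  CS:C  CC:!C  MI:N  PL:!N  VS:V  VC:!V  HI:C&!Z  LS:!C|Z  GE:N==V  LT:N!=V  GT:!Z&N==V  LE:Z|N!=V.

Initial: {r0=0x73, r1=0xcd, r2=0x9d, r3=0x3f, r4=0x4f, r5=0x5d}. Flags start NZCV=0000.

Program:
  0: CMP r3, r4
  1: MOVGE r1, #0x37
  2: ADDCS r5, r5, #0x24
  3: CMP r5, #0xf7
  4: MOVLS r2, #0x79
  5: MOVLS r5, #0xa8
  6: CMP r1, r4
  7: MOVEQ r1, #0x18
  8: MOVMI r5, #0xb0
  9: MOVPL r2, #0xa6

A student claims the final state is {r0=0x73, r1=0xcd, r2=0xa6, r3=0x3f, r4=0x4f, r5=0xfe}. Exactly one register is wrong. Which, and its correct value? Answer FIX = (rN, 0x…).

[0] flags=1000 → (cmp)
[1] flags=1000 GE?F → skip
[2] flags=1000 CS?F → skip
[3] flags=0000 → (cmp)
[4] flags=0000 LS?T → r2=0x79
[5] flags=0000 LS?T → r5=0xa8
[6] flags=0011 → (cmp)
[7] flags=0011 EQ?F → skip
[8] flags=0011 MI?F → skip
[9] flags=0011 PL?T → r2=0xa6

FIX = (r5, 0xa8)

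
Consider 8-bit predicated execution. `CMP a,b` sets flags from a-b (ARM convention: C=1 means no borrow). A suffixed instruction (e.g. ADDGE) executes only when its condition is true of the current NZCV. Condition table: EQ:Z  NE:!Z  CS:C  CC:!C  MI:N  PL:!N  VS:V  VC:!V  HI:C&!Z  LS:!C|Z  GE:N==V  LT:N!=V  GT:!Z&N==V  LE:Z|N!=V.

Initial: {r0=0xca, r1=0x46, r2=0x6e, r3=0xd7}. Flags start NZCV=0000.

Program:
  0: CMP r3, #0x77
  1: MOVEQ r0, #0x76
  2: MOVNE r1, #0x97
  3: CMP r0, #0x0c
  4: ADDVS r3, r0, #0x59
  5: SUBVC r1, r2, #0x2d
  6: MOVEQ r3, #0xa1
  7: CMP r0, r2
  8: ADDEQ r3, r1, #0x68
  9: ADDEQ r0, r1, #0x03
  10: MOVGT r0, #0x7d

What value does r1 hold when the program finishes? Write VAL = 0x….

VAL = 0x41

0: ✓ CMP  NZCV=0011
1: · MOVEQ
2: ✓ MOVNE  r1←0x97
3: ✓ CMP  NZCV=1010
4: · ADDVS
5: ✓ SUBVC  r1←0x41
6: · MOVEQ
7: ✓ CMP  NZCV=0011
8: · ADDEQ
9: · ADDEQ
10: · MOVGT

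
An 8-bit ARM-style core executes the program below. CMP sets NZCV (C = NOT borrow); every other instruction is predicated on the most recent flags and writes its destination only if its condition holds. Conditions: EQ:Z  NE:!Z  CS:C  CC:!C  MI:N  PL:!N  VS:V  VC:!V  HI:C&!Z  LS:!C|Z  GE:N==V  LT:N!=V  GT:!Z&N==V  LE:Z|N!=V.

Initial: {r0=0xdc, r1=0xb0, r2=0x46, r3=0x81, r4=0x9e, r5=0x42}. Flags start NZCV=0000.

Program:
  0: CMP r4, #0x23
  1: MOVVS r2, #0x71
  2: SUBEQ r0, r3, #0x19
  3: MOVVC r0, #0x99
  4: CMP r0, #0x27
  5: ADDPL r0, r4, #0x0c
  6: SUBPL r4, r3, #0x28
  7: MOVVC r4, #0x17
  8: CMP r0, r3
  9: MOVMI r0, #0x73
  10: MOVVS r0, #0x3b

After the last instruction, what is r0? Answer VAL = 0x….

[0] flags=0011 → (cmp)
[1] flags=0011 VS?T → r2=0x71
[2] flags=0011 EQ?F → skip
[3] flags=0011 VC?F → skip
[4] flags=1010 → (cmp)
[5] flags=1010 PL?F → skip
[6] flags=1010 PL?F → skip
[7] flags=1010 VC?T → r4=0x17
[8] flags=0010 → (cmp)
[9] flags=0010 MI?F → skip
[10] flags=0010 VS?F → skip

VAL = 0xdc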